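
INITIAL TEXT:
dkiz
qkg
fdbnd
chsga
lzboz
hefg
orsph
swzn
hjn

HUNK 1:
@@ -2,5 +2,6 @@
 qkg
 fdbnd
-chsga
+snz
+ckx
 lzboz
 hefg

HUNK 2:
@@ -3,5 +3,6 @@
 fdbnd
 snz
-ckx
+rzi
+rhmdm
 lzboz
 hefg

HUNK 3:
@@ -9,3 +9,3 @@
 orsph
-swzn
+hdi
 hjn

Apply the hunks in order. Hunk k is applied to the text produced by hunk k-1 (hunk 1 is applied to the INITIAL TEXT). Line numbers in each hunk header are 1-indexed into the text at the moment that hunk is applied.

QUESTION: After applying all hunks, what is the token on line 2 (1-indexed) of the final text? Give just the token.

Answer: qkg

Derivation:
Hunk 1: at line 2 remove [chsga] add [snz,ckx] -> 10 lines: dkiz qkg fdbnd snz ckx lzboz hefg orsph swzn hjn
Hunk 2: at line 3 remove [ckx] add [rzi,rhmdm] -> 11 lines: dkiz qkg fdbnd snz rzi rhmdm lzboz hefg orsph swzn hjn
Hunk 3: at line 9 remove [swzn] add [hdi] -> 11 lines: dkiz qkg fdbnd snz rzi rhmdm lzboz hefg orsph hdi hjn
Final line 2: qkg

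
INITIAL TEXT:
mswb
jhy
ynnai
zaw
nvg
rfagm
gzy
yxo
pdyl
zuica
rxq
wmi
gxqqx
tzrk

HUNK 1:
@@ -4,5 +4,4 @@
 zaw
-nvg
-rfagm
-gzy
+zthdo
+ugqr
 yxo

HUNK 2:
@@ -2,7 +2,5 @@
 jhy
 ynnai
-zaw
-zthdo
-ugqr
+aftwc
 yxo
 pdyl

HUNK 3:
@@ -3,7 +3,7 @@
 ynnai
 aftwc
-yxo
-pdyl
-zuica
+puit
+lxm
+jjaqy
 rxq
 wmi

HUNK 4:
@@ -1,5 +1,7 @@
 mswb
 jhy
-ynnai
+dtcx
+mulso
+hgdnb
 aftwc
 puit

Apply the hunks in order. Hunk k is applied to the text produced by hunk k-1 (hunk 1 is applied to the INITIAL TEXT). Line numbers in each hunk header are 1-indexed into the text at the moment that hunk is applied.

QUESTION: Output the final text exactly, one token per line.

Answer: mswb
jhy
dtcx
mulso
hgdnb
aftwc
puit
lxm
jjaqy
rxq
wmi
gxqqx
tzrk

Derivation:
Hunk 1: at line 4 remove [nvg,rfagm,gzy] add [zthdo,ugqr] -> 13 lines: mswb jhy ynnai zaw zthdo ugqr yxo pdyl zuica rxq wmi gxqqx tzrk
Hunk 2: at line 2 remove [zaw,zthdo,ugqr] add [aftwc] -> 11 lines: mswb jhy ynnai aftwc yxo pdyl zuica rxq wmi gxqqx tzrk
Hunk 3: at line 3 remove [yxo,pdyl,zuica] add [puit,lxm,jjaqy] -> 11 lines: mswb jhy ynnai aftwc puit lxm jjaqy rxq wmi gxqqx tzrk
Hunk 4: at line 1 remove [ynnai] add [dtcx,mulso,hgdnb] -> 13 lines: mswb jhy dtcx mulso hgdnb aftwc puit lxm jjaqy rxq wmi gxqqx tzrk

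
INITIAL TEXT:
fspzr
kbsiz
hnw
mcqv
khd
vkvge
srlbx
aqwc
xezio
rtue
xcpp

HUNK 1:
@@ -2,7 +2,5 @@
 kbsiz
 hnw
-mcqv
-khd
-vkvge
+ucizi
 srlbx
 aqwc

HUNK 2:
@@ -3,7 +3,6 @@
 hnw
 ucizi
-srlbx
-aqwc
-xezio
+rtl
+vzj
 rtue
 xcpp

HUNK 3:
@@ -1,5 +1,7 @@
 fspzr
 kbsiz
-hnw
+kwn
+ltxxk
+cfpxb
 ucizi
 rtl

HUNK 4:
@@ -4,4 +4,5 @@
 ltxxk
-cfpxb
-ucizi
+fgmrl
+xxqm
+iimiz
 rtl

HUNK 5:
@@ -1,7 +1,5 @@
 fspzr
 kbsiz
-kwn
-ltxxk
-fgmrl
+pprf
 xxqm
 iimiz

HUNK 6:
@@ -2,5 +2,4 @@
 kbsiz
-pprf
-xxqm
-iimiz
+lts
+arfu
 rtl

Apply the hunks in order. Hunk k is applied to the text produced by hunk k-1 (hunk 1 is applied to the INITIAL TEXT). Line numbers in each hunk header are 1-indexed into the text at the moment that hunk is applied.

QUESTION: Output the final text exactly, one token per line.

Hunk 1: at line 2 remove [mcqv,khd,vkvge] add [ucizi] -> 9 lines: fspzr kbsiz hnw ucizi srlbx aqwc xezio rtue xcpp
Hunk 2: at line 3 remove [srlbx,aqwc,xezio] add [rtl,vzj] -> 8 lines: fspzr kbsiz hnw ucizi rtl vzj rtue xcpp
Hunk 3: at line 1 remove [hnw] add [kwn,ltxxk,cfpxb] -> 10 lines: fspzr kbsiz kwn ltxxk cfpxb ucizi rtl vzj rtue xcpp
Hunk 4: at line 4 remove [cfpxb,ucizi] add [fgmrl,xxqm,iimiz] -> 11 lines: fspzr kbsiz kwn ltxxk fgmrl xxqm iimiz rtl vzj rtue xcpp
Hunk 5: at line 1 remove [kwn,ltxxk,fgmrl] add [pprf] -> 9 lines: fspzr kbsiz pprf xxqm iimiz rtl vzj rtue xcpp
Hunk 6: at line 2 remove [pprf,xxqm,iimiz] add [lts,arfu] -> 8 lines: fspzr kbsiz lts arfu rtl vzj rtue xcpp

Answer: fspzr
kbsiz
lts
arfu
rtl
vzj
rtue
xcpp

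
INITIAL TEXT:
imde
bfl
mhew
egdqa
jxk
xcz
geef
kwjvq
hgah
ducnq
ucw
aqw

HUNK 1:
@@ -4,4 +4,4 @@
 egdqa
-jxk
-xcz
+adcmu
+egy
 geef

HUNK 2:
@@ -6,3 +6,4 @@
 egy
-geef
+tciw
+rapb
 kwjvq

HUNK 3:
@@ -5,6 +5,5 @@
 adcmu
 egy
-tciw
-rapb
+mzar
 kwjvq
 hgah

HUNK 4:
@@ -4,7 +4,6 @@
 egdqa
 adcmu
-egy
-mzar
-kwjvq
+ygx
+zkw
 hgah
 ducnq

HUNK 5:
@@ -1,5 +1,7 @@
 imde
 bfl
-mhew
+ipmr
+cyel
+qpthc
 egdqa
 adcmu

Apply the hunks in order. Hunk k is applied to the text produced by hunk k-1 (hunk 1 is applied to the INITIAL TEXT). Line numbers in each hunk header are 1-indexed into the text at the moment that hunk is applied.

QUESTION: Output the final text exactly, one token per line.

Answer: imde
bfl
ipmr
cyel
qpthc
egdqa
adcmu
ygx
zkw
hgah
ducnq
ucw
aqw

Derivation:
Hunk 1: at line 4 remove [jxk,xcz] add [adcmu,egy] -> 12 lines: imde bfl mhew egdqa adcmu egy geef kwjvq hgah ducnq ucw aqw
Hunk 2: at line 6 remove [geef] add [tciw,rapb] -> 13 lines: imde bfl mhew egdqa adcmu egy tciw rapb kwjvq hgah ducnq ucw aqw
Hunk 3: at line 5 remove [tciw,rapb] add [mzar] -> 12 lines: imde bfl mhew egdqa adcmu egy mzar kwjvq hgah ducnq ucw aqw
Hunk 4: at line 4 remove [egy,mzar,kwjvq] add [ygx,zkw] -> 11 lines: imde bfl mhew egdqa adcmu ygx zkw hgah ducnq ucw aqw
Hunk 5: at line 1 remove [mhew] add [ipmr,cyel,qpthc] -> 13 lines: imde bfl ipmr cyel qpthc egdqa adcmu ygx zkw hgah ducnq ucw aqw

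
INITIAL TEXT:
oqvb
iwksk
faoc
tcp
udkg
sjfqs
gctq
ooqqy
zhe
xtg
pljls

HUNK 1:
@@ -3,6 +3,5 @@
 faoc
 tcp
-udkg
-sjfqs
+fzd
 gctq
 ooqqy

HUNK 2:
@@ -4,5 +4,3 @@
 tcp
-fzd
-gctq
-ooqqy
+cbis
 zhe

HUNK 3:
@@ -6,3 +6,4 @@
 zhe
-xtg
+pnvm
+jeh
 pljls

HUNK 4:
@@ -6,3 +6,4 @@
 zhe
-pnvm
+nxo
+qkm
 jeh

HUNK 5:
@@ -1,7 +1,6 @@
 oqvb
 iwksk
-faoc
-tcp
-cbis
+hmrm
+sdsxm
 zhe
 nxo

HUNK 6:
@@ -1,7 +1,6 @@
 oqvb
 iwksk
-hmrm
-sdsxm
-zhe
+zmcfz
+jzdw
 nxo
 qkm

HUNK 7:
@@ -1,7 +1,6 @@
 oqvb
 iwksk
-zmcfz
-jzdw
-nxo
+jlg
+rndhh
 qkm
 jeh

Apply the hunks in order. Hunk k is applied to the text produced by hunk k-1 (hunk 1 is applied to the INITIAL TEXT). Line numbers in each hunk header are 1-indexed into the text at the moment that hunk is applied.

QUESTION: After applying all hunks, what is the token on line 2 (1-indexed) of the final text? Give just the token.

Hunk 1: at line 3 remove [udkg,sjfqs] add [fzd] -> 10 lines: oqvb iwksk faoc tcp fzd gctq ooqqy zhe xtg pljls
Hunk 2: at line 4 remove [fzd,gctq,ooqqy] add [cbis] -> 8 lines: oqvb iwksk faoc tcp cbis zhe xtg pljls
Hunk 3: at line 6 remove [xtg] add [pnvm,jeh] -> 9 lines: oqvb iwksk faoc tcp cbis zhe pnvm jeh pljls
Hunk 4: at line 6 remove [pnvm] add [nxo,qkm] -> 10 lines: oqvb iwksk faoc tcp cbis zhe nxo qkm jeh pljls
Hunk 5: at line 1 remove [faoc,tcp,cbis] add [hmrm,sdsxm] -> 9 lines: oqvb iwksk hmrm sdsxm zhe nxo qkm jeh pljls
Hunk 6: at line 1 remove [hmrm,sdsxm,zhe] add [zmcfz,jzdw] -> 8 lines: oqvb iwksk zmcfz jzdw nxo qkm jeh pljls
Hunk 7: at line 1 remove [zmcfz,jzdw,nxo] add [jlg,rndhh] -> 7 lines: oqvb iwksk jlg rndhh qkm jeh pljls
Final line 2: iwksk

Answer: iwksk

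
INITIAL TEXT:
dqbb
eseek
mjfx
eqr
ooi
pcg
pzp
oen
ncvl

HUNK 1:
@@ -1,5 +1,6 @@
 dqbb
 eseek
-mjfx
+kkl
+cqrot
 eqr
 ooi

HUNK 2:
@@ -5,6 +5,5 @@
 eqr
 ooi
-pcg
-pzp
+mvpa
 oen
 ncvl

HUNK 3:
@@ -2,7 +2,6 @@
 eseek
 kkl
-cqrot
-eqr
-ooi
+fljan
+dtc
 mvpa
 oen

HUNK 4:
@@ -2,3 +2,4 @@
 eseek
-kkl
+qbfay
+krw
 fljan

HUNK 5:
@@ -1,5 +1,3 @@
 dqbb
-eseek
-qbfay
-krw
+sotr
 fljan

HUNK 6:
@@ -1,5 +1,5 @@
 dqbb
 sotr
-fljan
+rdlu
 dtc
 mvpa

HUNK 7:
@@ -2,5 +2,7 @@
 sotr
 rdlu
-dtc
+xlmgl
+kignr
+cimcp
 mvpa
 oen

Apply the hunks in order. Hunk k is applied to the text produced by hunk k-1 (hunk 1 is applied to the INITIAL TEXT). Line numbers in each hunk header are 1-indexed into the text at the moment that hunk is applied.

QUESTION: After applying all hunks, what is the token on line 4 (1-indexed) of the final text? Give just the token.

Hunk 1: at line 1 remove [mjfx] add [kkl,cqrot] -> 10 lines: dqbb eseek kkl cqrot eqr ooi pcg pzp oen ncvl
Hunk 2: at line 5 remove [pcg,pzp] add [mvpa] -> 9 lines: dqbb eseek kkl cqrot eqr ooi mvpa oen ncvl
Hunk 3: at line 2 remove [cqrot,eqr,ooi] add [fljan,dtc] -> 8 lines: dqbb eseek kkl fljan dtc mvpa oen ncvl
Hunk 4: at line 2 remove [kkl] add [qbfay,krw] -> 9 lines: dqbb eseek qbfay krw fljan dtc mvpa oen ncvl
Hunk 5: at line 1 remove [eseek,qbfay,krw] add [sotr] -> 7 lines: dqbb sotr fljan dtc mvpa oen ncvl
Hunk 6: at line 1 remove [fljan] add [rdlu] -> 7 lines: dqbb sotr rdlu dtc mvpa oen ncvl
Hunk 7: at line 2 remove [dtc] add [xlmgl,kignr,cimcp] -> 9 lines: dqbb sotr rdlu xlmgl kignr cimcp mvpa oen ncvl
Final line 4: xlmgl

Answer: xlmgl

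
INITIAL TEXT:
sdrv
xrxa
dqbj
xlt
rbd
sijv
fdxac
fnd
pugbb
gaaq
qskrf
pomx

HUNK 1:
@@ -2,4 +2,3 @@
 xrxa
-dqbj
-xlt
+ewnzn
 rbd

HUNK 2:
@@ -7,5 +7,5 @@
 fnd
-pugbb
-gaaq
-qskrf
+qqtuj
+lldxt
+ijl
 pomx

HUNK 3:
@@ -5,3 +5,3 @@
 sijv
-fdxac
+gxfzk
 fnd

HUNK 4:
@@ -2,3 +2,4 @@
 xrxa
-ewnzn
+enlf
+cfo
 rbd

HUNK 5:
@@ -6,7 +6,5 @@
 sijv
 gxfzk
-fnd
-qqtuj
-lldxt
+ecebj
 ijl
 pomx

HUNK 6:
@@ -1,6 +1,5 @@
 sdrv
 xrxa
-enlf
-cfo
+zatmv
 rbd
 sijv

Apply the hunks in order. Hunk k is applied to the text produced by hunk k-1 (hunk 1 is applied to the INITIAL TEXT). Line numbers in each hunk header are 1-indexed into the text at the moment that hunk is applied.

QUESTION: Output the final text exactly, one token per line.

Hunk 1: at line 2 remove [dqbj,xlt] add [ewnzn] -> 11 lines: sdrv xrxa ewnzn rbd sijv fdxac fnd pugbb gaaq qskrf pomx
Hunk 2: at line 7 remove [pugbb,gaaq,qskrf] add [qqtuj,lldxt,ijl] -> 11 lines: sdrv xrxa ewnzn rbd sijv fdxac fnd qqtuj lldxt ijl pomx
Hunk 3: at line 5 remove [fdxac] add [gxfzk] -> 11 lines: sdrv xrxa ewnzn rbd sijv gxfzk fnd qqtuj lldxt ijl pomx
Hunk 4: at line 2 remove [ewnzn] add [enlf,cfo] -> 12 lines: sdrv xrxa enlf cfo rbd sijv gxfzk fnd qqtuj lldxt ijl pomx
Hunk 5: at line 6 remove [fnd,qqtuj,lldxt] add [ecebj] -> 10 lines: sdrv xrxa enlf cfo rbd sijv gxfzk ecebj ijl pomx
Hunk 6: at line 1 remove [enlf,cfo] add [zatmv] -> 9 lines: sdrv xrxa zatmv rbd sijv gxfzk ecebj ijl pomx

Answer: sdrv
xrxa
zatmv
rbd
sijv
gxfzk
ecebj
ijl
pomx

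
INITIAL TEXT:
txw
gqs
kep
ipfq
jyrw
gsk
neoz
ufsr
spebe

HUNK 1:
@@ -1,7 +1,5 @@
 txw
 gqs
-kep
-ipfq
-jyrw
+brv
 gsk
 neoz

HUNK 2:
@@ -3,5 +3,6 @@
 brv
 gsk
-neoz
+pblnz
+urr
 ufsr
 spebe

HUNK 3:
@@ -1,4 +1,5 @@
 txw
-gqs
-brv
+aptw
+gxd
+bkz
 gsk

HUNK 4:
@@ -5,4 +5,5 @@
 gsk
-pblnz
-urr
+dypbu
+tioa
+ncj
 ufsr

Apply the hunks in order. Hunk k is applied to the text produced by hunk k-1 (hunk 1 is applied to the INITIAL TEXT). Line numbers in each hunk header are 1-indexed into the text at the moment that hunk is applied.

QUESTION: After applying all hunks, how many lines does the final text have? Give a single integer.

Answer: 10

Derivation:
Hunk 1: at line 1 remove [kep,ipfq,jyrw] add [brv] -> 7 lines: txw gqs brv gsk neoz ufsr spebe
Hunk 2: at line 3 remove [neoz] add [pblnz,urr] -> 8 lines: txw gqs brv gsk pblnz urr ufsr spebe
Hunk 3: at line 1 remove [gqs,brv] add [aptw,gxd,bkz] -> 9 lines: txw aptw gxd bkz gsk pblnz urr ufsr spebe
Hunk 4: at line 5 remove [pblnz,urr] add [dypbu,tioa,ncj] -> 10 lines: txw aptw gxd bkz gsk dypbu tioa ncj ufsr spebe
Final line count: 10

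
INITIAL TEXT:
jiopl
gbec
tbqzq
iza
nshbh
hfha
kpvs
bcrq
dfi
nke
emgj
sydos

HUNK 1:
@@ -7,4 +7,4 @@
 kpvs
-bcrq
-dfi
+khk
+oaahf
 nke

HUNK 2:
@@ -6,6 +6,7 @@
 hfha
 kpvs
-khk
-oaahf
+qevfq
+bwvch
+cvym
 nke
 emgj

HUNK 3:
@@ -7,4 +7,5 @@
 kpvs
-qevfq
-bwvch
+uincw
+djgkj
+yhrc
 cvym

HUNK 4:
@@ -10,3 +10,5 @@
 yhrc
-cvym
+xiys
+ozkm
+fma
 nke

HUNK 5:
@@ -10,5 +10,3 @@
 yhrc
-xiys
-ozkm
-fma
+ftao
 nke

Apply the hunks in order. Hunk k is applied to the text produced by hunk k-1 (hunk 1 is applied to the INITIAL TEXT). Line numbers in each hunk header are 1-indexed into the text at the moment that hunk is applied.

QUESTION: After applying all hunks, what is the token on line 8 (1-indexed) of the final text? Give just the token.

Answer: uincw

Derivation:
Hunk 1: at line 7 remove [bcrq,dfi] add [khk,oaahf] -> 12 lines: jiopl gbec tbqzq iza nshbh hfha kpvs khk oaahf nke emgj sydos
Hunk 2: at line 6 remove [khk,oaahf] add [qevfq,bwvch,cvym] -> 13 lines: jiopl gbec tbqzq iza nshbh hfha kpvs qevfq bwvch cvym nke emgj sydos
Hunk 3: at line 7 remove [qevfq,bwvch] add [uincw,djgkj,yhrc] -> 14 lines: jiopl gbec tbqzq iza nshbh hfha kpvs uincw djgkj yhrc cvym nke emgj sydos
Hunk 4: at line 10 remove [cvym] add [xiys,ozkm,fma] -> 16 lines: jiopl gbec tbqzq iza nshbh hfha kpvs uincw djgkj yhrc xiys ozkm fma nke emgj sydos
Hunk 5: at line 10 remove [xiys,ozkm,fma] add [ftao] -> 14 lines: jiopl gbec tbqzq iza nshbh hfha kpvs uincw djgkj yhrc ftao nke emgj sydos
Final line 8: uincw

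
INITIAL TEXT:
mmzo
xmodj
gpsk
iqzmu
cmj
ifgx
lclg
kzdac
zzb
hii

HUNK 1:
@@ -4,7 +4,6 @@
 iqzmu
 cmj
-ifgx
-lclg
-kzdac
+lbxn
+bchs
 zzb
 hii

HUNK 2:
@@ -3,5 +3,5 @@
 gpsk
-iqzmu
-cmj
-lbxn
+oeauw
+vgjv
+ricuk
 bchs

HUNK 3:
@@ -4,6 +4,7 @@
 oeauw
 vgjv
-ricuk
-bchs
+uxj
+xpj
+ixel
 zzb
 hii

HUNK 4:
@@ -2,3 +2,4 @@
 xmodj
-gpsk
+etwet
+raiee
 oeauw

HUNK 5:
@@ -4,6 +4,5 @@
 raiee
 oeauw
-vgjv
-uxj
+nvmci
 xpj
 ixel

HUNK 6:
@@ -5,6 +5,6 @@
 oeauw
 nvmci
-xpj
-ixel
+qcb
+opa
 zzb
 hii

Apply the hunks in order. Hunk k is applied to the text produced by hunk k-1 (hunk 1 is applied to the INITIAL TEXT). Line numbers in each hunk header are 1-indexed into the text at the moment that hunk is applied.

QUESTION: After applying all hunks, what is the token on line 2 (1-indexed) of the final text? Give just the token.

Answer: xmodj

Derivation:
Hunk 1: at line 4 remove [ifgx,lclg,kzdac] add [lbxn,bchs] -> 9 lines: mmzo xmodj gpsk iqzmu cmj lbxn bchs zzb hii
Hunk 2: at line 3 remove [iqzmu,cmj,lbxn] add [oeauw,vgjv,ricuk] -> 9 lines: mmzo xmodj gpsk oeauw vgjv ricuk bchs zzb hii
Hunk 3: at line 4 remove [ricuk,bchs] add [uxj,xpj,ixel] -> 10 lines: mmzo xmodj gpsk oeauw vgjv uxj xpj ixel zzb hii
Hunk 4: at line 2 remove [gpsk] add [etwet,raiee] -> 11 lines: mmzo xmodj etwet raiee oeauw vgjv uxj xpj ixel zzb hii
Hunk 5: at line 4 remove [vgjv,uxj] add [nvmci] -> 10 lines: mmzo xmodj etwet raiee oeauw nvmci xpj ixel zzb hii
Hunk 6: at line 5 remove [xpj,ixel] add [qcb,opa] -> 10 lines: mmzo xmodj etwet raiee oeauw nvmci qcb opa zzb hii
Final line 2: xmodj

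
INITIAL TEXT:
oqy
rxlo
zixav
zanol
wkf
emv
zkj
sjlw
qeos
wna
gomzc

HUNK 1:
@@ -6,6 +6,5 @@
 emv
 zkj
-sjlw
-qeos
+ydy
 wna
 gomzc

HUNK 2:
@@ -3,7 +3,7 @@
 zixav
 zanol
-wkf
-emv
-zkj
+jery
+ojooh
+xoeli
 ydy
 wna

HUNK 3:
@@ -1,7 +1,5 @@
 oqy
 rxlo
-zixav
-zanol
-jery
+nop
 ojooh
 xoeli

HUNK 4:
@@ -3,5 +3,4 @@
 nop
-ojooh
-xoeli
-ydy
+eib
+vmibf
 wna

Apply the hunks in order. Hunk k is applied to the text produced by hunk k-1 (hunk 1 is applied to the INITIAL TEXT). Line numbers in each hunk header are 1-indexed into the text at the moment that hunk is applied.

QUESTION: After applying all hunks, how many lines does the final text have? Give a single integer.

Hunk 1: at line 6 remove [sjlw,qeos] add [ydy] -> 10 lines: oqy rxlo zixav zanol wkf emv zkj ydy wna gomzc
Hunk 2: at line 3 remove [wkf,emv,zkj] add [jery,ojooh,xoeli] -> 10 lines: oqy rxlo zixav zanol jery ojooh xoeli ydy wna gomzc
Hunk 3: at line 1 remove [zixav,zanol,jery] add [nop] -> 8 lines: oqy rxlo nop ojooh xoeli ydy wna gomzc
Hunk 4: at line 3 remove [ojooh,xoeli,ydy] add [eib,vmibf] -> 7 lines: oqy rxlo nop eib vmibf wna gomzc
Final line count: 7

Answer: 7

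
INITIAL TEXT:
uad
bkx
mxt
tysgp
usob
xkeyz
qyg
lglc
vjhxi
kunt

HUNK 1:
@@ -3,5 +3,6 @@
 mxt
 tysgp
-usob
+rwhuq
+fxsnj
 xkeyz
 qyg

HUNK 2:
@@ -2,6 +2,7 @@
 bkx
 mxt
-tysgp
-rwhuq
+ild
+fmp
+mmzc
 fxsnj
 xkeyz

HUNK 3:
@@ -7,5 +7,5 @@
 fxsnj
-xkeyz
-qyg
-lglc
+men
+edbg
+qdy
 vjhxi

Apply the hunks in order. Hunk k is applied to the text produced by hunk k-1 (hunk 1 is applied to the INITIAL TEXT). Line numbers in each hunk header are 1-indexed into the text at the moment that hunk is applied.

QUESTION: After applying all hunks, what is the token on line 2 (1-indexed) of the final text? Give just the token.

Hunk 1: at line 3 remove [usob] add [rwhuq,fxsnj] -> 11 lines: uad bkx mxt tysgp rwhuq fxsnj xkeyz qyg lglc vjhxi kunt
Hunk 2: at line 2 remove [tysgp,rwhuq] add [ild,fmp,mmzc] -> 12 lines: uad bkx mxt ild fmp mmzc fxsnj xkeyz qyg lglc vjhxi kunt
Hunk 3: at line 7 remove [xkeyz,qyg,lglc] add [men,edbg,qdy] -> 12 lines: uad bkx mxt ild fmp mmzc fxsnj men edbg qdy vjhxi kunt
Final line 2: bkx

Answer: bkx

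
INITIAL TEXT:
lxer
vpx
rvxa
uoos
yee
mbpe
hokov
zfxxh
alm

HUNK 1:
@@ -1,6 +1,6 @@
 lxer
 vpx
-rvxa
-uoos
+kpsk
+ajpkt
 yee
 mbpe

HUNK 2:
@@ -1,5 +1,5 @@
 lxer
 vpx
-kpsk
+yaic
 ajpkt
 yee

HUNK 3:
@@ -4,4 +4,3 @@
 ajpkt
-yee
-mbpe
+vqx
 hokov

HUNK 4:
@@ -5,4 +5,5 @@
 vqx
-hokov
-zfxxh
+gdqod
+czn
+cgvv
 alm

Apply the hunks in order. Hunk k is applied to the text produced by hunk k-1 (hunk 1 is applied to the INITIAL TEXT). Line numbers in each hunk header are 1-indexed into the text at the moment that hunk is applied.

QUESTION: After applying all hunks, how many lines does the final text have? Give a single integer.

Answer: 9

Derivation:
Hunk 1: at line 1 remove [rvxa,uoos] add [kpsk,ajpkt] -> 9 lines: lxer vpx kpsk ajpkt yee mbpe hokov zfxxh alm
Hunk 2: at line 1 remove [kpsk] add [yaic] -> 9 lines: lxer vpx yaic ajpkt yee mbpe hokov zfxxh alm
Hunk 3: at line 4 remove [yee,mbpe] add [vqx] -> 8 lines: lxer vpx yaic ajpkt vqx hokov zfxxh alm
Hunk 4: at line 5 remove [hokov,zfxxh] add [gdqod,czn,cgvv] -> 9 lines: lxer vpx yaic ajpkt vqx gdqod czn cgvv alm
Final line count: 9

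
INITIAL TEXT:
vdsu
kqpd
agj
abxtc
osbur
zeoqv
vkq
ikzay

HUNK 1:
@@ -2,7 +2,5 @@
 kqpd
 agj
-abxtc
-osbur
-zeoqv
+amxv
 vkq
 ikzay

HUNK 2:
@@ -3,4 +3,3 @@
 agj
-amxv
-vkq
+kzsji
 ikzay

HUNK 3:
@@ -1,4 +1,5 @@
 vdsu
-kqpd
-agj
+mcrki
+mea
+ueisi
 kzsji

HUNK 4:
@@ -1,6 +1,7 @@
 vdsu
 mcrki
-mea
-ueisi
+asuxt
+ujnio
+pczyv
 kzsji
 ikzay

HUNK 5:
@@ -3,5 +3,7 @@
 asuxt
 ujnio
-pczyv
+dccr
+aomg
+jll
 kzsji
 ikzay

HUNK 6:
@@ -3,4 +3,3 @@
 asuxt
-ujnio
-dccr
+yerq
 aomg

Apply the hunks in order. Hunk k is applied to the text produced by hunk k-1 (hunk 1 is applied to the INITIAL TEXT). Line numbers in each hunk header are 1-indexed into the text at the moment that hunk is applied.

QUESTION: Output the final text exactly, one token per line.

Hunk 1: at line 2 remove [abxtc,osbur,zeoqv] add [amxv] -> 6 lines: vdsu kqpd agj amxv vkq ikzay
Hunk 2: at line 3 remove [amxv,vkq] add [kzsji] -> 5 lines: vdsu kqpd agj kzsji ikzay
Hunk 3: at line 1 remove [kqpd,agj] add [mcrki,mea,ueisi] -> 6 lines: vdsu mcrki mea ueisi kzsji ikzay
Hunk 4: at line 1 remove [mea,ueisi] add [asuxt,ujnio,pczyv] -> 7 lines: vdsu mcrki asuxt ujnio pczyv kzsji ikzay
Hunk 5: at line 3 remove [pczyv] add [dccr,aomg,jll] -> 9 lines: vdsu mcrki asuxt ujnio dccr aomg jll kzsji ikzay
Hunk 6: at line 3 remove [ujnio,dccr] add [yerq] -> 8 lines: vdsu mcrki asuxt yerq aomg jll kzsji ikzay

Answer: vdsu
mcrki
asuxt
yerq
aomg
jll
kzsji
ikzay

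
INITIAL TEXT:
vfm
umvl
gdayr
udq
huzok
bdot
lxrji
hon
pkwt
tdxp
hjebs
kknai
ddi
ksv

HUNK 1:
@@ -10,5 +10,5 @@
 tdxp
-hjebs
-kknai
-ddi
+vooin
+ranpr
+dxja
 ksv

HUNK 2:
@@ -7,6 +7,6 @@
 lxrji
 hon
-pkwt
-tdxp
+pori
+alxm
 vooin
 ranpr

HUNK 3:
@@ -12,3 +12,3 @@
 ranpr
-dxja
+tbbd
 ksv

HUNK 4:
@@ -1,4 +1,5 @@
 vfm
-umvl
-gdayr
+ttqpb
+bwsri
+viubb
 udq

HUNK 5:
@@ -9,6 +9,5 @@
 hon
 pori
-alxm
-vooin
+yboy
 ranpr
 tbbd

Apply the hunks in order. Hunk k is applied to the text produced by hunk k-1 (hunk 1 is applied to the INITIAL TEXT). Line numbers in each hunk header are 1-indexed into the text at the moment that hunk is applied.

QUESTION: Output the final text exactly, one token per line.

Hunk 1: at line 10 remove [hjebs,kknai,ddi] add [vooin,ranpr,dxja] -> 14 lines: vfm umvl gdayr udq huzok bdot lxrji hon pkwt tdxp vooin ranpr dxja ksv
Hunk 2: at line 7 remove [pkwt,tdxp] add [pori,alxm] -> 14 lines: vfm umvl gdayr udq huzok bdot lxrji hon pori alxm vooin ranpr dxja ksv
Hunk 3: at line 12 remove [dxja] add [tbbd] -> 14 lines: vfm umvl gdayr udq huzok bdot lxrji hon pori alxm vooin ranpr tbbd ksv
Hunk 4: at line 1 remove [umvl,gdayr] add [ttqpb,bwsri,viubb] -> 15 lines: vfm ttqpb bwsri viubb udq huzok bdot lxrji hon pori alxm vooin ranpr tbbd ksv
Hunk 5: at line 9 remove [alxm,vooin] add [yboy] -> 14 lines: vfm ttqpb bwsri viubb udq huzok bdot lxrji hon pori yboy ranpr tbbd ksv

Answer: vfm
ttqpb
bwsri
viubb
udq
huzok
bdot
lxrji
hon
pori
yboy
ranpr
tbbd
ksv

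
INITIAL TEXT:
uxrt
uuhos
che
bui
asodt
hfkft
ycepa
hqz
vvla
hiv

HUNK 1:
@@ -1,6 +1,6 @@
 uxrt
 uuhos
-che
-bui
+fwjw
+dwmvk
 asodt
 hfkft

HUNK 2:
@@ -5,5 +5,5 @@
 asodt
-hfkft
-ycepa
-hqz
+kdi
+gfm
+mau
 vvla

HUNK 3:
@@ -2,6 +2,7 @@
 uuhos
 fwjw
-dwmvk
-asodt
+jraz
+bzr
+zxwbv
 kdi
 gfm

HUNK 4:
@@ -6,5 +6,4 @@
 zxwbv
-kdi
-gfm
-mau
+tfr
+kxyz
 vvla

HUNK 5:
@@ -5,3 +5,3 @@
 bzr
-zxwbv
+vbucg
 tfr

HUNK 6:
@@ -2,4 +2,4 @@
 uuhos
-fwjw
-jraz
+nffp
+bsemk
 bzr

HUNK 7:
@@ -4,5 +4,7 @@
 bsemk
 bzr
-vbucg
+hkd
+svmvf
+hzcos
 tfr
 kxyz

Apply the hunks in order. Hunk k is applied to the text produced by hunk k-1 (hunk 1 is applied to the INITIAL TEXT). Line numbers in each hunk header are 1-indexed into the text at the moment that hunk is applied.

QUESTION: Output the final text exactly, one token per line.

Answer: uxrt
uuhos
nffp
bsemk
bzr
hkd
svmvf
hzcos
tfr
kxyz
vvla
hiv

Derivation:
Hunk 1: at line 1 remove [che,bui] add [fwjw,dwmvk] -> 10 lines: uxrt uuhos fwjw dwmvk asodt hfkft ycepa hqz vvla hiv
Hunk 2: at line 5 remove [hfkft,ycepa,hqz] add [kdi,gfm,mau] -> 10 lines: uxrt uuhos fwjw dwmvk asodt kdi gfm mau vvla hiv
Hunk 3: at line 2 remove [dwmvk,asodt] add [jraz,bzr,zxwbv] -> 11 lines: uxrt uuhos fwjw jraz bzr zxwbv kdi gfm mau vvla hiv
Hunk 4: at line 6 remove [kdi,gfm,mau] add [tfr,kxyz] -> 10 lines: uxrt uuhos fwjw jraz bzr zxwbv tfr kxyz vvla hiv
Hunk 5: at line 5 remove [zxwbv] add [vbucg] -> 10 lines: uxrt uuhos fwjw jraz bzr vbucg tfr kxyz vvla hiv
Hunk 6: at line 2 remove [fwjw,jraz] add [nffp,bsemk] -> 10 lines: uxrt uuhos nffp bsemk bzr vbucg tfr kxyz vvla hiv
Hunk 7: at line 4 remove [vbucg] add [hkd,svmvf,hzcos] -> 12 lines: uxrt uuhos nffp bsemk bzr hkd svmvf hzcos tfr kxyz vvla hiv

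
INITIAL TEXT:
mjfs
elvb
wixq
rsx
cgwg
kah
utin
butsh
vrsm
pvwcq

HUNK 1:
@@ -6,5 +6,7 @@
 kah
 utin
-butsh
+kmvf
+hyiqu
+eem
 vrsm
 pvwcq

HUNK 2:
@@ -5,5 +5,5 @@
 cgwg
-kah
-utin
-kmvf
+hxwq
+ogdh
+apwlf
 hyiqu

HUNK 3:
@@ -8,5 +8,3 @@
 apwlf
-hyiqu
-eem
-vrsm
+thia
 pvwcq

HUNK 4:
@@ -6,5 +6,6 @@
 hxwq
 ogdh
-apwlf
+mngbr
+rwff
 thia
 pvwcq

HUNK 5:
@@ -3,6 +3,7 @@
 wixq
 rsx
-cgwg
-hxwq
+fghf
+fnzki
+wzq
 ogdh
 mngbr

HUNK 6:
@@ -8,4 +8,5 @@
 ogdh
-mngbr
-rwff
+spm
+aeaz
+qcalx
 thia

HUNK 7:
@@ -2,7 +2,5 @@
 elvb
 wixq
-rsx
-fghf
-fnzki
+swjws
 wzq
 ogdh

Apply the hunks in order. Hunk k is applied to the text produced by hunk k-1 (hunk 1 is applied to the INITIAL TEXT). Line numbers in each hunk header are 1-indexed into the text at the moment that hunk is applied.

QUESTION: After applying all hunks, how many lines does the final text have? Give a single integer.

Answer: 11

Derivation:
Hunk 1: at line 6 remove [butsh] add [kmvf,hyiqu,eem] -> 12 lines: mjfs elvb wixq rsx cgwg kah utin kmvf hyiqu eem vrsm pvwcq
Hunk 2: at line 5 remove [kah,utin,kmvf] add [hxwq,ogdh,apwlf] -> 12 lines: mjfs elvb wixq rsx cgwg hxwq ogdh apwlf hyiqu eem vrsm pvwcq
Hunk 3: at line 8 remove [hyiqu,eem,vrsm] add [thia] -> 10 lines: mjfs elvb wixq rsx cgwg hxwq ogdh apwlf thia pvwcq
Hunk 4: at line 6 remove [apwlf] add [mngbr,rwff] -> 11 lines: mjfs elvb wixq rsx cgwg hxwq ogdh mngbr rwff thia pvwcq
Hunk 5: at line 3 remove [cgwg,hxwq] add [fghf,fnzki,wzq] -> 12 lines: mjfs elvb wixq rsx fghf fnzki wzq ogdh mngbr rwff thia pvwcq
Hunk 6: at line 8 remove [mngbr,rwff] add [spm,aeaz,qcalx] -> 13 lines: mjfs elvb wixq rsx fghf fnzki wzq ogdh spm aeaz qcalx thia pvwcq
Hunk 7: at line 2 remove [rsx,fghf,fnzki] add [swjws] -> 11 lines: mjfs elvb wixq swjws wzq ogdh spm aeaz qcalx thia pvwcq
Final line count: 11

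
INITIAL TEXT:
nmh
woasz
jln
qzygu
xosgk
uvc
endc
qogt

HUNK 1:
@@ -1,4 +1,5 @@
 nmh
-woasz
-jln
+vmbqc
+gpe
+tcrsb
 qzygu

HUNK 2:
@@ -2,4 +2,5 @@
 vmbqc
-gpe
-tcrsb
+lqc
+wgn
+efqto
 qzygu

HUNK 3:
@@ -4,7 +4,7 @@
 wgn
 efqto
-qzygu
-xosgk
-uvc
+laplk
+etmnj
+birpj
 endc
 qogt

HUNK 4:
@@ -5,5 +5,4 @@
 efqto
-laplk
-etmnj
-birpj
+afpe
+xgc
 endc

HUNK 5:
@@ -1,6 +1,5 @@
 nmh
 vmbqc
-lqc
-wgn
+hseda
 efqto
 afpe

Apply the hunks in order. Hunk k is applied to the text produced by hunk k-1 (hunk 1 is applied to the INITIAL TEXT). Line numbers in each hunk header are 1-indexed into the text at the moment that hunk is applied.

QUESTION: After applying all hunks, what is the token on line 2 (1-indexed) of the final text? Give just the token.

Answer: vmbqc

Derivation:
Hunk 1: at line 1 remove [woasz,jln] add [vmbqc,gpe,tcrsb] -> 9 lines: nmh vmbqc gpe tcrsb qzygu xosgk uvc endc qogt
Hunk 2: at line 2 remove [gpe,tcrsb] add [lqc,wgn,efqto] -> 10 lines: nmh vmbqc lqc wgn efqto qzygu xosgk uvc endc qogt
Hunk 3: at line 4 remove [qzygu,xosgk,uvc] add [laplk,etmnj,birpj] -> 10 lines: nmh vmbqc lqc wgn efqto laplk etmnj birpj endc qogt
Hunk 4: at line 5 remove [laplk,etmnj,birpj] add [afpe,xgc] -> 9 lines: nmh vmbqc lqc wgn efqto afpe xgc endc qogt
Hunk 5: at line 1 remove [lqc,wgn] add [hseda] -> 8 lines: nmh vmbqc hseda efqto afpe xgc endc qogt
Final line 2: vmbqc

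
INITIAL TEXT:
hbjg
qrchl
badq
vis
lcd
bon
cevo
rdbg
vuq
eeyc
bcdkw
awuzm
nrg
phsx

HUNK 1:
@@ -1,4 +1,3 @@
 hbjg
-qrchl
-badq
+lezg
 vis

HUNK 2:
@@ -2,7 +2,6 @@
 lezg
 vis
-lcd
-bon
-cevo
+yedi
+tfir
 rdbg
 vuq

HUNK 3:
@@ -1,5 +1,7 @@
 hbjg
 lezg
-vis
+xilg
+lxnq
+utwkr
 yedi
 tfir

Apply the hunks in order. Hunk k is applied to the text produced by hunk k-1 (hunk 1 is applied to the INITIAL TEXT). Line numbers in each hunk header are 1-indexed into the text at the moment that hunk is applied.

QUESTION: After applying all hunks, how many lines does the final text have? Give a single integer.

Hunk 1: at line 1 remove [qrchl,badq] add [lezg] -> 13 lines: hbjg lezg vis lcd bon cevo rdbg vuq eeyc bcdkw awuzm nrg phsx
Hunk 2: at line 2 remove [lcd,bon,cevo] add [yedi,tfir] -> 12 lines: hbjg lezg vis yedi tfir rdbg vuq eeyc bcdkw awuzm nrg phsx
Hunk 3: at line 1 remove [vis] add [xilg,lxnq,utwkr] -> 14 lines: hbjg lezg xilg lxnq utwkr yedi tfir rdbg vuq eeyc bcdkw awuzm nrg phsx
Final line count: 14

Answer: 14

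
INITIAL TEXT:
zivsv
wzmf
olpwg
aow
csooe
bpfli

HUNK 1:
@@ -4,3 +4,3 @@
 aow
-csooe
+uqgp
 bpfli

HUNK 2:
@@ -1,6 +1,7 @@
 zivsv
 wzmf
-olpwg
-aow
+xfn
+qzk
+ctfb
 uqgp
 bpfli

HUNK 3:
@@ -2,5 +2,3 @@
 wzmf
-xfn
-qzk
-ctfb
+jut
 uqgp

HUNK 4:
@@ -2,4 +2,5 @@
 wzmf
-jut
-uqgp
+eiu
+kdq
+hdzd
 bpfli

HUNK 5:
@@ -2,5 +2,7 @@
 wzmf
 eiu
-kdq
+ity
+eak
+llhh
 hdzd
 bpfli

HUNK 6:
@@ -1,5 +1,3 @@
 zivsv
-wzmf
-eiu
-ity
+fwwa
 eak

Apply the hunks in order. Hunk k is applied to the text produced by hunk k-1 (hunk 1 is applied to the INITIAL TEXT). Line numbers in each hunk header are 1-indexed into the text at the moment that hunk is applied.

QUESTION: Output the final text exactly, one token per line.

Answer: zivsv
fwwa
eak
llhh
hdzd
bpfli

Derivation:
Hunk 1: at line 4 remove [csooe] add [uqgp] -> 6 lines: zivsv wzmf olpwg aow uqgp bpfli
Hunk 2: at line 1 remove [olpwg,aow] add [xfn,qzk,ctfb] -> 7 lines: zivsv wzmf xfn qzk ctfb uqgp bpfli
Hunk 3: at line 2 remove [xfn,qzk,ctfb] add [jut] -> 5 lines: zivsv wzmf jut uqgp bpfli
Hunk 4: at line 2 remove [jut,uqgp] add [eiu,kdq,hdzd] -> 6 lines: zivsv wzmf eiu kdq hdzd bpfli
Hunk 5: at line 2 remove [kdq] add [ity,eak,llhh] -> 8 lines: zivsv wzmf eiu ity eak llhh hdzd bpfli
Hunk 6: at line 1 remove [wzmf,eiu,ity] add [fwwa] -> 6 lines: zivsv fwwa eak llhh hdzd bpfli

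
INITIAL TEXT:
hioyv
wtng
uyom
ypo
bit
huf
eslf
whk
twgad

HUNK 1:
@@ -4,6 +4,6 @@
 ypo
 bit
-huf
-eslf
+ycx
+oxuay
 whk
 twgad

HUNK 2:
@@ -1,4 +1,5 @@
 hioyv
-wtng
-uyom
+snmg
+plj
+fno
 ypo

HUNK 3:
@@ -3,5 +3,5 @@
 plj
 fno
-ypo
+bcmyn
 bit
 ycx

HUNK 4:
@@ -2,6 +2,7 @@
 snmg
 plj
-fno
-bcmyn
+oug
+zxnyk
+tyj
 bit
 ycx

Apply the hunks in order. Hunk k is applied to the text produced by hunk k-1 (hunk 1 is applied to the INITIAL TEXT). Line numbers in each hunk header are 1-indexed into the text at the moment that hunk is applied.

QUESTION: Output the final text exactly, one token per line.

Answer: hioyv
snmg
plj
oug
zxnyk
tyj
bit
ycx
oxuay
whk
twgad

Derivation:
Hunk 1: at line 4 remove [huf,eslf] add [ycx,oxuay] -> 9 lines: hioyv wtng uyom ypo bit ycx oxuay whk twgad
Hunk 2: at line 1 remove [wtng,uyom] add [snmg,plj,fno] -> 10 lines: hioyv snmg plj fno ypo bit ycx oxuay whk twgad
Hunk 3: at line 3 remove [ypo] add [bcmyn] -> 10 lines: hioyv snmg plj fno bcmyn bit ycx oxuay whk twgad
Hunk 4: at line 2 remove [fno,bcmyn] add [oug,zxnyk,tyj] -> 11 lines: hioyv snmg plj oug zxnyk tyj bit ycx oxuay whk twgad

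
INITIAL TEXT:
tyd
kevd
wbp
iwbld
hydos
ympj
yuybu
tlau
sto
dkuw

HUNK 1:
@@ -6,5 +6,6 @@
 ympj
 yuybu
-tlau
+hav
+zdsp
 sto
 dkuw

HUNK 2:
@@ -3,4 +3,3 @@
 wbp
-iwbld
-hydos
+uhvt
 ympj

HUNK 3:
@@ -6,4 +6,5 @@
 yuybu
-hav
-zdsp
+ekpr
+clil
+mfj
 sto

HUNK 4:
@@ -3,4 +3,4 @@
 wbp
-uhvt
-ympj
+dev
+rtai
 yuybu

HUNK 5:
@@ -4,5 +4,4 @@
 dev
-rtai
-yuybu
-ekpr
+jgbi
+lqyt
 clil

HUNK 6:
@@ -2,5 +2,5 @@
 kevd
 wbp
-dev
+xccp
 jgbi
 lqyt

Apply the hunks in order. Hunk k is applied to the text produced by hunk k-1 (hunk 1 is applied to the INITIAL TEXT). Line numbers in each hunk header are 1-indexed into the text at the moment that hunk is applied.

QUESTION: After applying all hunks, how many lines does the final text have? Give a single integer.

Answer: 10

Derivation:
Hunk 1: at line 6 remove [tlau] add [hav,zdsp] -> 11 lines: tyd kevd wbp iwbld hydos ympj yuybu hav zdsp sto dkuw
Hunk 2: at line 3 remove [iwbld,hydos] add [uhvt] -> 10 lines: tyd kevd wbp uhvt ympj yuybu hav zdsp sto dkuw
Hunk 3: at line 6 remove [hav,zdsp] add [ekpr,clil,mfj] -> 11 lines: tyd kevd wbp uhvt ympj yuybu ekpr clil mfj sto dkuw
Hunk 4: at line 3 remove [uhvt,ympj] add [dev,rtai] -> 11 lines: tyd kevd wbp dev rtai yuybu ekpr clil mfj sto dkuw
Hunk 5: at line 4 remove [rtai,yuybu,ekpr] add [jgbi,lqyt] -> 10 lines: tyd kevd wbp dev jgbi lqyt clil mfj sto dkuw
Hunk 6: at line 2 remove [dev] add [xccp] -> 10 lines: tyd kevd wbp xccp jgbi lqyt clil mfj sto dkuw
Final line count: 10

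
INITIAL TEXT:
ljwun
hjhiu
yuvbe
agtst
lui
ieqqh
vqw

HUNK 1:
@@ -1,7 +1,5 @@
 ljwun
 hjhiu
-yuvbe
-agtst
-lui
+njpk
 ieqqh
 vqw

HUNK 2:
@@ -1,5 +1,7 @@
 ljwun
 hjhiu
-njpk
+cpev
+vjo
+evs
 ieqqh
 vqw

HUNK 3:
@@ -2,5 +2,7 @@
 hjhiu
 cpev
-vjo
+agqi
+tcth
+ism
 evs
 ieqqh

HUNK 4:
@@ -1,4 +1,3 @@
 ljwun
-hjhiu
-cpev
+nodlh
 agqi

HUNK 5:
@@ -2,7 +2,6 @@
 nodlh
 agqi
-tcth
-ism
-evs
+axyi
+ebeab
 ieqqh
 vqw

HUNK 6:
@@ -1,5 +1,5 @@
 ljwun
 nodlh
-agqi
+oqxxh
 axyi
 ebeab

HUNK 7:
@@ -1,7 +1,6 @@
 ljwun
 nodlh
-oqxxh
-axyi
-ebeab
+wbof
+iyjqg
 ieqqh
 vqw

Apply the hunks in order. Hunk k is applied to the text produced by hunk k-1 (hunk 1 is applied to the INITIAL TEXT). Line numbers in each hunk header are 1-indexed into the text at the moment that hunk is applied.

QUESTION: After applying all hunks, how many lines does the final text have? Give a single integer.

Hunk 1: at line 1 remove [yuvbe,agtst,lui] add [njpk] -> 5 lines: ljwun hjhiu njpk ieqqh vqw
Hunk 2: at line 1 remove [njpk] add [cpev,vjo,evs] -> 7 lines: ljwun hjhiu cpev vjo evs ieqqh vqw
Hunk 3: at line 2 remove [vjo] add [agqi,tcth,ism] -> 9 lines: ljwun hjhiu cpev agqi tcth ism evs ieqqh vqw
Hunk 4: at line 1 remove [hjhiu,cpev] add [nodlh] -> 8 lines: ljwun nodlh agqi tcth ism evs ieqqh vqw
Hunk 5: at line 2 remove [tcth,ism,evs] add [axyi,ebeab] -> 7 lines: ljwun nodlh agqi axyi ebeab ieqqh vqw
Hunk 6: at line 1 remove [agqi] add [oqxxh] -> 7 lines: ljwun nodlh oqxxh axyi ebeab ieqqh vqw
Hunk 7: at line 1 remove [oqxxh,axyi,ebeab] add [wbof,iyjqg] -> 6 lines: ljwun nodlh wbof iyjqg ieqqh vqw
Final line count: 6

Answer: 6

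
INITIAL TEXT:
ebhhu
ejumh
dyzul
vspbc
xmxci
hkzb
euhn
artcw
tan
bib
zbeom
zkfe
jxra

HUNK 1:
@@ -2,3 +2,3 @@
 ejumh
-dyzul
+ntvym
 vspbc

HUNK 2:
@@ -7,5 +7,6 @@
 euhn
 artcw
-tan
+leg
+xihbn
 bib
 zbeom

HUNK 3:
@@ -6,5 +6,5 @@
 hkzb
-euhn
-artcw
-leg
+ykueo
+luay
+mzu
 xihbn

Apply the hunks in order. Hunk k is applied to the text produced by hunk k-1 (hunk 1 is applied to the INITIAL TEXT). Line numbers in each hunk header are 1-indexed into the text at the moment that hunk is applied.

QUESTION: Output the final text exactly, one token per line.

Answer: ebhhu
ejumh
ntvym
vspbc
xmxci
hkzb
ykueo
luay
mzu
xihbn
bib
zbeom
zkfe
jxra

Derivation:
Hunk 1: at line 2 remove [dyzul] add [ntvym] -> 13 lines: ebhhu ejumh ntvym vspbc xmxci hkzb euhn artcw tan bib zbeom zkfe jxra
Hunk 2: at line 7 remove [tan] add [leg,xihbn] -> 14 lines: ebhhu ejumh ntvym vspbc xmxci hkzb euhn artcw leg xihbn bib zbeom zkfe jxra
Hunk 3: at line 6 remove [euhn,artcw,leg] add [ykueo,luay,mzu] -> 14 lines: ebhhu ejumh ntvym vspbc xmxci hkzb ykueo luay mzu xihbn bib zbeom zkfe jxra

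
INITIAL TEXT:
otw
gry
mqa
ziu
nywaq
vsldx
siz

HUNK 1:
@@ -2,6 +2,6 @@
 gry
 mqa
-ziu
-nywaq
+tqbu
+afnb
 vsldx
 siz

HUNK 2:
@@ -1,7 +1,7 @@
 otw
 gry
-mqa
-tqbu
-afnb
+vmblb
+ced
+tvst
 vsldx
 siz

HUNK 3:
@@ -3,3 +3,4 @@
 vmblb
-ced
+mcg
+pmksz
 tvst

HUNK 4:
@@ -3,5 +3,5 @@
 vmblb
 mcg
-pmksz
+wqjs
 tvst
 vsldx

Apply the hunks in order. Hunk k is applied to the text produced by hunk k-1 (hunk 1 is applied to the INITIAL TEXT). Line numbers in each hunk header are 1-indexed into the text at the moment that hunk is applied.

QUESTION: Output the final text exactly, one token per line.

Answer: otw
gry
vmblb
mcg
wqjs
tvst
vsldx
siz

Derivation:
Hunk 1: at line 2 remove [ziu,nywaq] add [tqbu,afnb] -> 7 lines: otw gry mqa tqbu afnb vsldx siz
Hunk 2: at line 1 remove [mqa,tqbu,afnb] add [vmblb,ced,tvst] -> 7 lines: otw gry vmblb ced tvst vsldx siz
Hunk 3: at line 3 remove [ced] add [mcg,pmksz] -> 8 lines: otw gry vmblb mcg pmksz tvst vsldx siz
Hunk 4: at line 3 remove [pmksz] add [wqjs] -> 8 lines: otw gry vmblb mcg wqjs tvst vsldx siz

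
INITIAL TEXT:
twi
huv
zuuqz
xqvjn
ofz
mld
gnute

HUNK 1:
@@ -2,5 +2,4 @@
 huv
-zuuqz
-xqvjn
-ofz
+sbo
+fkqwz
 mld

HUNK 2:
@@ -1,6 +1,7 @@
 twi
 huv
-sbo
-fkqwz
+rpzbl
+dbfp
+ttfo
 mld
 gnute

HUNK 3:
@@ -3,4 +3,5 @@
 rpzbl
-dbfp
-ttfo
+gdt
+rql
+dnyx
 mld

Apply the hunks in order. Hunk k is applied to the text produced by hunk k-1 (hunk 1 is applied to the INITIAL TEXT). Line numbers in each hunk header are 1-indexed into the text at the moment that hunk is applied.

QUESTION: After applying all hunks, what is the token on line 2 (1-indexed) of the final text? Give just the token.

Hunk 1: at line 2 remove [zuuqz,xqvjn,ofz] add [sbo,fkqwz] -> 6 lines: twi huv sbo fkqwz mld gnute
Hunk 2: at line 1 remove [sbo,fkqwz] add [rpzbl,dbfp,ttfo] -> 7 lines: twi huv rpzbl dbfp ttfo mld gnute
Hunk 3: at line 3 remove [dbfp,ttfo] add [gdt,rql,dnyx] -> 8 lines: twi huv rpzbl gdt rql dnyx mld gnute
Final line 2: huv

Answer: huv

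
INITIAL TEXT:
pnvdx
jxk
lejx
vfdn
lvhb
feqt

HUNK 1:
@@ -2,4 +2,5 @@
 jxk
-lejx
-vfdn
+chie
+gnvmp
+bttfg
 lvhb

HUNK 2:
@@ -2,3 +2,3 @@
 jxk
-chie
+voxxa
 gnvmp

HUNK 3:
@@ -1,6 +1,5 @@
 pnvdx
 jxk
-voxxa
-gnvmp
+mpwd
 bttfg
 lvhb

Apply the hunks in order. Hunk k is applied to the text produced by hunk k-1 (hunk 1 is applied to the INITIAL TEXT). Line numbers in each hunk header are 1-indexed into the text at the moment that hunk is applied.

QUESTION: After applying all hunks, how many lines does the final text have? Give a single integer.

Hunk 1: at line 2 remove [lejx,vfdn] add [chie,gnvmp,bttfg] -> 7 lines: pnvdx jxk chie gnvmp bttfg lvhb feqt
Hunk 2: at line 2 remove [chie] add [voxxa] -> 7 lines: pnvdx jxk voxxa gnvmp bttfg lvhb feqt
Hunk 3: at line 1 remove [voxxa,gnvmp] add [mpwd] -> 6 lines: pnvdx jxk mpwd bttfg lvhb feqt
Final line count: 6

Answer: 6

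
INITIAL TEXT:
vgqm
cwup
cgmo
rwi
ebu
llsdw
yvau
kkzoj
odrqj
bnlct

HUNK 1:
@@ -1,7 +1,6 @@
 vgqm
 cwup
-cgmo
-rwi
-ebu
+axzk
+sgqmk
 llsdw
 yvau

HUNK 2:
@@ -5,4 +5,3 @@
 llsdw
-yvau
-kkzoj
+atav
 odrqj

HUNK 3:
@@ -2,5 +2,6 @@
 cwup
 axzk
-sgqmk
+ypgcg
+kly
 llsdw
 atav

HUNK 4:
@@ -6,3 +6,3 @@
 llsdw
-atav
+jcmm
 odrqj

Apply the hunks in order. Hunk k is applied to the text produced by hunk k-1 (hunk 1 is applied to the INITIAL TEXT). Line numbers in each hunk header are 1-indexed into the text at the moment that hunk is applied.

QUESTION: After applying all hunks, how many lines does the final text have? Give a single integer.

Hunk 1: at line 1 remove [cgmo,rwi,ebu] add [axzk,sgqmk] -> 9 lines: vgqm cwup axzk sgqmk llsdw yvau kkzoj odrqj bnlct
Hunk 2: at line 5 remove [yvau,kkzoj] add [atav] -> 8 lines: vgqm cwup axzk sgqmk llsdw atav odrqj bnlct
Hunk 3: at line 2 remove [sgqmk] add [ypgcg,kly] -> 9 lines: vgqm cwup axzk ypgcg kly llsdw atav odrqj bnlct
Hunk 4: at line 6 remove [atav] add [jcmm] -> 9 lines: vgqm cwup axzk ypgcg kly llsdw jcmm odrqj bnlct
Final line count: 9

Answer: 9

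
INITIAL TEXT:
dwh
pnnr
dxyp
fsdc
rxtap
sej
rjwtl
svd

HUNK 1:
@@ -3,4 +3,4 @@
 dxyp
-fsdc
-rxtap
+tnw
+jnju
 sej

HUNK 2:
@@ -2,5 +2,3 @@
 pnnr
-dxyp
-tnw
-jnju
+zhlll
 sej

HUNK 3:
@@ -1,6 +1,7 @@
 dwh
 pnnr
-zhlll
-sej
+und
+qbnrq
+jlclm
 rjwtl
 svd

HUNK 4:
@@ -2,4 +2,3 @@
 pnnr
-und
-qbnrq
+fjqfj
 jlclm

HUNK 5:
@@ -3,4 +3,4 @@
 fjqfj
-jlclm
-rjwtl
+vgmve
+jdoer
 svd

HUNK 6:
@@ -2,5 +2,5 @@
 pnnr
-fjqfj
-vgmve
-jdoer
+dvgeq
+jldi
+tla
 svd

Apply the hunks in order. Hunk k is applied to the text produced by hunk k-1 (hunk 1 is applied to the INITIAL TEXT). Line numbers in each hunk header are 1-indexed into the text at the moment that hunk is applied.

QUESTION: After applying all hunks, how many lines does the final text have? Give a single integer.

Hunk 1: at line 3 remove [fsdc,rxtap] add [tnw,jnju] -> 8 lines: dwh pnnr dxyp tnw jnju sej rjwtl svd
Hunk 2: at line 2 remove [dxyp,tnw,jnju] add [zhlll] -> 6 lines: dwh pnnr zhlll sej rjwtl svd
Hunk 3: at line 1 remove [zhlll,sej] add [und,qbnrq,jlclm] -> 7 lines: dwh pnnr und qbnrq jlclm rjwtl svd
Hunk 4: at line 2 remove [und,qbnrq] add [fjqfj] -> 6 lines: dwh pnnr fjqfj jlclm rjwtl svd
Hunk 5: at line 3 remove [jlclm,rjwtl] add [vgmve,jdoer] -> 6 lines: dwh pnnr fjqfj vgmve jdoer svd
Hunk 6: at line 2 remove [fjqfj,vgmve,jdoer] add [dvgeq,jldi,tla] -> 6 lines: dwh pnnr dvgeq jldi tla svd
Final line count: 6

Answer: 6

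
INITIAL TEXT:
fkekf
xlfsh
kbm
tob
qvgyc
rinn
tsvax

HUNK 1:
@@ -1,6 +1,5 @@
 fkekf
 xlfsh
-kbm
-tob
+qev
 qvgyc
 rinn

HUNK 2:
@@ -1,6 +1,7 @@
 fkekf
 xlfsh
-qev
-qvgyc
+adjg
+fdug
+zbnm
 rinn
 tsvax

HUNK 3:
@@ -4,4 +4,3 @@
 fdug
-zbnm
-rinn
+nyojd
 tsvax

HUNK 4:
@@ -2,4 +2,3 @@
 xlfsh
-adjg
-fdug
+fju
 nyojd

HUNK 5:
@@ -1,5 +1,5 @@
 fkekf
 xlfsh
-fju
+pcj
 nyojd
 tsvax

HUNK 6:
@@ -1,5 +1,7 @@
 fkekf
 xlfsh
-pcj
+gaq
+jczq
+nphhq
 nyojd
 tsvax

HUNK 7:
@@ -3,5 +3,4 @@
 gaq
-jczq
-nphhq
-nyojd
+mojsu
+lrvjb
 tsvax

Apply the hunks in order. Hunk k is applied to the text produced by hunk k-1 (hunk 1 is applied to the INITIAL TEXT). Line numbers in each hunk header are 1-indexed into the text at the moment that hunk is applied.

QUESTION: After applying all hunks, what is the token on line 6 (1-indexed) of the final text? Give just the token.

Answer: tsvax

Derivation:
Hunk 1: at line 1 remove [kbm,tob] add [qev] -> 6 lines: fkekf xlfsh qev qvgyc rinn tsvax
Hunk 2: at line 1 remove [qev,qvgyc] add [adjg,fdug,zbnm] -> 7 lines: fkekf xlfsh adjg fdug zbnm rinn tsvax
Hunk 3: at line 4 remove [zbnm,rinn] add [nyojd] -> 6 lines: fkekf xlfsh adjg fdug nyojd tsvax
Hunk 4: at line 2 remove [adjg,fdug] add [fju] -> 5 lines: fkekf xlfsh fju nyojd tsvax
Hunk 5: at line 1 remove [fju] add [pcj] -> 5 lines: fkekf xlfsh pcj nyojd tsvax
Hunk 6: at line 1 remove [pcj] add [gaq,jczq,nphhq] -> 7 lines: fkekf xlfsh gaq jczq nphhq nyojd tsvax
Hunk 7: at line 3 remove [jczq,nphhq,nyojd] add [mojsu,lrvjb] -> 6 lines: fkekf xlfsh gaq mojsu lrvjb tsvax
Final line 6: tsvax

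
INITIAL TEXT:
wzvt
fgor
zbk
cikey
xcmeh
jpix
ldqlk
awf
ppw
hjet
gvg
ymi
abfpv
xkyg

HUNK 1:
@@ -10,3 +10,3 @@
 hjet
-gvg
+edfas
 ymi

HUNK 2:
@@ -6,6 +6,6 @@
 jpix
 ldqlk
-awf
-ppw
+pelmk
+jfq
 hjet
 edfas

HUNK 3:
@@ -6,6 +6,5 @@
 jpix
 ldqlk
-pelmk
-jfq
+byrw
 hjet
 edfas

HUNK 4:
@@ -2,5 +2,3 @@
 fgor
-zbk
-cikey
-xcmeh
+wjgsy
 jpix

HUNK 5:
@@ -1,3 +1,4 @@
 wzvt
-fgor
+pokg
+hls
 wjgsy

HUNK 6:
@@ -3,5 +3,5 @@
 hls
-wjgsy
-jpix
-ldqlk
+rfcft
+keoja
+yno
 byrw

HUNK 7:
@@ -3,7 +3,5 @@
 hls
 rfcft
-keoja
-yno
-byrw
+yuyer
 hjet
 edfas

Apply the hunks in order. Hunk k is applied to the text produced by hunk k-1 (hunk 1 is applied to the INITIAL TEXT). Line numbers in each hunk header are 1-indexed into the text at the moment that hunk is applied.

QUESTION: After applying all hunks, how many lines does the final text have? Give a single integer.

Hunk 1: at line 10 remove [gvg] add [edfas] -> 14 lines: wzvt fgor zbk cikey xcmeh jpix ldqlk awf ppw hjet edfas ymi abfpv xkyg
Hunk 2: at line 6 remove [awf,ppw] add [pelmk,jfq] -> 14 lines: wzvt fgor zbk cikey xcmeh jpix ldqlk pelmk jfq hjet edfas ymi abfpv xkyg
Hunk 3: at line 6 remove [pelmk,jfq] add [byrw] -> 13 lines: wzvt fgor zbk cikey xcmeh jpix ldqlk byrw hjet edfas ymi abfpv xkyg
Hunk 4: at line 2 remove [zbk,cikey,xcmeh] add [wjgsy] -> 11 lines: wzvt fgor wjgsy jpix ldqlk byrw hjet edfas ymi abfpv xkyg
Hunk 5: at line 1 remove [fgor] add [pokg,hls] -> 12 lines: wzvt pokg hls wjgsy jpix ldqlk byrw hjet edfas ymi abfpv xkyg
Hunk 6: at line 3 remove [wjgsy,jpix,ldqlk] add [rfcft,keoja,yno] -> 12 lines: wzvt pokg hls rfcft keoja yno byrw hjet edfas ymi abfpv xkyg
Hunk 7: at line 3 remove [keoja,yno,byrw] add [yuyer] -> 10 lines: wzvt pokg hls rfcft yuyer hjet edfas ymi abfpv xkyg
Final line count: 10

Answer: 10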